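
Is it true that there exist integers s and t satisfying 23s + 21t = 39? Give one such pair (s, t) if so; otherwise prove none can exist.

s = 9, t = -8

23 and 21 are coprime, so 23s + 21t ranges over all of ℤ.
Euclidean algorithm: 23 = 1·21 + 2, 21 = 10·2 + 1, 2 = 2·1 + 0.
Back-substituting, 1 = 21 − 10·2 = 21 − 10·(23 − 1·21) = −10·23 + 11·21; that is, 23·(-10) + 21·11 = 1.
Scaling by 39 gives the particular solution (s, t) = (-390, 429).
Adding 19·21 to s and subtracting 19·23 from t gives the tidier solution (9, -8).
Check: 23·9 + 21·(-8) = 207 − 168 = 39. ✓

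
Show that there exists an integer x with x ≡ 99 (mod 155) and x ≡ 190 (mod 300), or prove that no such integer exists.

gcd(155, 300) = 5. If x ≡ 99 (mod 155) and x ≡ 190 (mod 300), then x ≡ 99 (mod 5) and x ≡ 190 (mod 5).
These are incompatible: 99 − 190 = -91 is not divisible by 5.
So no integer satisfies both congruences.

No, no such integer exists.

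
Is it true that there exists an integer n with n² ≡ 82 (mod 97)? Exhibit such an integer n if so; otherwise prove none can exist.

No, no such integer exists.

Apply Euler's criterion with the prime 97: 82 is a quadratic residue iff 82^48 ≡ 1 (mod 97), and a non-residue iff it is ≡ −1.
Squaring successively (mod 97): 82^2 = 6724 ≡ 31; 82^4 ≡ 31² = 961 ≡ 88; 82^8 ≡ 88² = 7744 ≡ 81; 82^16 ≡ 81² = 6561 ≡ 62; 82^32 ≡ 62² = 3844 ≡ 61.
Since 48 = 32 + 16, 82^48 ≡ 61 · 62; multiplying out mod 97: 61·62 = 3782 ≡ 96. Thus 82^48 ≡ 96 ≡ −1 (mod 97).
By Euler's criterion 82 is a quadratic non-residue mod 97: no n satisfies n² ≡ 82 (mod 97).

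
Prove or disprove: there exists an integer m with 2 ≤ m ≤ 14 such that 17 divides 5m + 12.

No, no such integer m in that range exists.

For m = 2, 3, …, 14 the values of 5m + 12 modulo 17 are 5, 10, 15, 3, 8, 13, 1, 6, 11, 16, 4, 9, 14 respectively.
None is 0, so 17 never divides 5m + 12 on this range.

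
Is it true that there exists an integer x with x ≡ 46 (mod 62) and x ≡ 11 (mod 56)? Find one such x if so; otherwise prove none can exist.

Reduce both congruences modulo 2, which divides 62 and 56: they say x ≡ 46 (mod 2) and x ≡ 11 (mod 2).
However 46 ≡ 0 and 11 ≡ 1 (mod 2), and 0 ≠ 1.
So no integer satisfies both congruences.

No such integer exists.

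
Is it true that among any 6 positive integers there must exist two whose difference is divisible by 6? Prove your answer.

No, the set {2, 3, 4, 5, 6, 7} is a counterexample.

Try 6 consecutive integers, 2, 3, …, 7. Their remainders mod 6 are 2, 3, 4, 5, 0, 1 — pairwise different, as any 6 ≤ 6 consecutive integers have distinct residues.
Any two of them differ by at most 5 < 6 and by at least 1, so no difference is a multiple of 6.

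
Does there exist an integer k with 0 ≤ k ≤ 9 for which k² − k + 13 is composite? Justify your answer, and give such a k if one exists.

k = 7

At k = 7: 7² − 7 + 13 = 55 = 5·11, which is composite.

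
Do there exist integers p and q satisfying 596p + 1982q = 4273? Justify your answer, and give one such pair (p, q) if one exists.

No such integers exist.

gcd(596, 1982) = 2, so every integer of the form 596p + 1982q is a multiple of 2.
However 4273 leaves remainder 1 on division by 2.
So the equation is unsolvable over ℤ.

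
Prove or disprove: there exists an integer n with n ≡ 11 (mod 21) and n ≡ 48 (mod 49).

gcd(21, 49) = 7. If n ≡ 11 (mod 21) and n ≡ 48 (mod 49), then n ≡ 11 (mod 7) and n ≡ 48 (mod 7).
However 11 ≡ 4 and 48 ≡ 6 (mod 7), and 4 ≠ 6.
Therefore no such n exists.

No, no such integer exists.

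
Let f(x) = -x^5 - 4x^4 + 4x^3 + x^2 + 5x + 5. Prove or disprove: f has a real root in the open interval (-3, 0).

f(-3) = -190 and f(0) = 5, which have opposite signs.
As a polynomial, f is continuous on every closed interval.
By the Intermediate Value Theorem f must vanish at some point of (-3, 0).

Such a root exists.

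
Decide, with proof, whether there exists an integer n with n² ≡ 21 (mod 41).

n = 12 works: 12² = 144, and 144 − 21 = 123 = 3·41.

n = 12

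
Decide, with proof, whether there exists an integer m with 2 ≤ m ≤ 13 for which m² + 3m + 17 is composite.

m = 11

At m = 11: 11² + 3·11 + 17 = 171 = 3·57, which is composite.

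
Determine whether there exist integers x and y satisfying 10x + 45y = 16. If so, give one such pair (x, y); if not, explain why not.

There are no such integers.

gcd(10, 45) = 5, so every integer of the form 10x + 45y is a multiple of 5.
But 16 is not a multiple of 5 (it leaves remainder 1).
So the equation is unsolvable over ℤ.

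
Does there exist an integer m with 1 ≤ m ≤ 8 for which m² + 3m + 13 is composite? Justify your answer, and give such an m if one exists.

There is no such integer m in that range.

The values for m = 1, 2, …, 8 are 17, 23, 31, 41, 53, 67, 83, 101, and each of these is prime.
So no value in the range makes the expression composite.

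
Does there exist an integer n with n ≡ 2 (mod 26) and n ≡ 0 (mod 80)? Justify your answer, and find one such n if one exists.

n = 80

The moduli are not coprime: gcd(26, 80) = 2. Compatibility requires 2 ∣ (0 − 2) = -2, which holds, so solutions exist.
Step through n = 2, 2 + 26, 2 + 2·26, …: the values 2, 28, 54, 80 reduce mod 80 to 2, 28, 54, 0. The value 80 hits 0.
Verify: 80 = 3·26 + 2 and 80 = 1·80 + 0. ✓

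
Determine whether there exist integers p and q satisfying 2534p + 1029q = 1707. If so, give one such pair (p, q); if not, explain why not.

Any value of 2534p + 1029q is a multiple of gcd(2534, 1029) = 7.
But 1707 = 7·243 + 6, so 7 ∤ 1707.
Therefore 2534p + 1029q = 1707 has no solution in integers.

No, no such integers exist.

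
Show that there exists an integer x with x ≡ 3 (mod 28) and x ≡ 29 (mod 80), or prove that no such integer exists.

gcd(28, 80) = 4. If x ≡ 3 (mod 28) and x ≡ 29 (mod 80), then x ≡ 3 (mod 4) and x ≡ 29 (mod 4).
However 3 ≡ 3 and 29 ≡ 1 (mod 4), and 3 ≠ 1.
Hence the system has no solution.

There is no such integer.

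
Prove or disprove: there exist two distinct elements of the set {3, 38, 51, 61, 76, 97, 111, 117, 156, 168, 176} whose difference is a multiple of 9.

The pair (3, 111) works.

Reduce each element mod 9: 3↦3, 38↦2, 51↦6, 61↦7, 76↦4, 97↦7, 111↦3, 117↦0, 156↦3, 168↦6, 176↦5. The residue 3 repeats (at 3 and 111), and 111 − 3 = 108 = 12·9.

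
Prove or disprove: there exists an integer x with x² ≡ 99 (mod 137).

Take x = 28. Then 28² = 784 = 5·137 + 99, so 28² ≡ 99 (mod 137).

x = 28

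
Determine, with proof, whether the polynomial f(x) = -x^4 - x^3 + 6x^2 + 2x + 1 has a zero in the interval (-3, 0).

Such a root exists.

f(-3) = -5 and f(0) = 1, which have opposite signs.
Since f is a polynomial it is continuous on [-3, 0].
By the Intermediate Value Theorem f must vanish at some point of (-3, 0).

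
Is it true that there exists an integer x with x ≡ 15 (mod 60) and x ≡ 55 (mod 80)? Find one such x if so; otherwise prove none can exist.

The moduli are not coprime: gcd(60, 80) = 20. Compatibility requires 20 ∣ (55 − 15) = 40, which holds, so solutions exist.
Step through x = 15, 15 + 60, 15 + 2·60, …: the values 15, 75, 135 reduce mod 80 to 15, 75, 55. The value 135 hits 55.
Verify: 135 = 2·60 + 15 and 135 = 1·80 + 55. ✓

x = 135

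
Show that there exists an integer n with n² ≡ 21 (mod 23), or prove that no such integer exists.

23 is prime, so by Euler's criterion 21 is a square mod 23 iff 21^((23−1)/2) = 21^11 ≡ 1 (mod 23).
Squaring successively (mod 23): 21^2 = 441 ≡ 4; 21^4 ≡ 4² = 16 ≡ 16; 21^8 ≡ 16² = 256 ≡ 3.
Since 11 = 8 + 2 + 1, 21^11 ≡ 3 · 4 · 21; multiplying out mod 23: 3·4 = 12 ≡ 12, then 12·21 = 252 ≡ 22. Thus 21^11 ≡ 22 ≡ −1 (mod 23).
The value −1 means 21 is a non-residue modulo 23, so n² ≡ 21 (mod 23) is impossible.

There is no such integer.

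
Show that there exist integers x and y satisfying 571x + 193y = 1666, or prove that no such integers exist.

x = 33, y = -89

Since gcd(571, 193) = 1, every integer is an integer combination of 571 and 193.
Run the Euclidean algorithm on 571 and 193: 571 = 2·193 + 185, 193 = 1·185 + 8, 185 = 23·8 + 1, 8 = 8·1 + 0.
Unwinding: 1 = 185 − 23·8 = 185 − 23·(193 − 1·185) = −23·193 + 24·185 = −23·193 + 24·(571 − 2·193) = 24·571 − 71·193, i.e. 571·24 + 193·(-71) = 1.
Scaling by 1666 gives the particular solution (x, y) = (39984, -118286).
Shifting by a multiple of (193, −571) keeps it a solution: x = 39984 − 207·193 = 33, y = -118286 + 207·571 = -89.
Indeed 571·33 + 193·(-89) = 18843 − 17177 = 1666.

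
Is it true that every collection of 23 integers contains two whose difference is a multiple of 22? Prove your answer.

Each integer lies in one of the 22 residue classes modulo 22.
Since 23 > 22, two of the 23 integers must share a residue class by the pigeonhole principle; call them a and b.
Their difference a − b is then a multiple of 22.

True.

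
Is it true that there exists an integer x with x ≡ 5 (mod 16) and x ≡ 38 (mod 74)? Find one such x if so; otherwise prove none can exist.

gcd(16, 74) = 2. If x ≡ 5 (mod 16) and x ≡ 38 (mod 74), then x ≡ 5 (mod 2) and x ≡ 38 (mod 2).
These are incompatible: 5 − 38 = -33 is not divisible by 2.
So no integer satisfies both congruences.

No, no such integer exists.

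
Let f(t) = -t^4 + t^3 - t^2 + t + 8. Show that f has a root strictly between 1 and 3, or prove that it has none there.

f(1) = 8 and f(3) = -52, which have opposite signs.
Since f is a polynomial it is continuous on [1, 3].
By the Intermediate Value Theorem, f takes the value 0 somewhere in the open interval.

Such a root exists.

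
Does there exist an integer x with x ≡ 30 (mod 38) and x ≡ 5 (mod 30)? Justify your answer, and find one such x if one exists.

Reduce both congruences modulo 2, which divides 38 and 30: they say x ≡ 30 (mod 2) and x ≡ 5 (mod 2).
But 30 mod 2 = 0 while 5 mod 2 = 1, a contradiction.
So no integer satisfies both congruences.

No, no such integer exists.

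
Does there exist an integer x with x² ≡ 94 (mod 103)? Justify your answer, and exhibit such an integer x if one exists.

There is no such integer.

Apply Euler's criterion with the prime 103: 94 is a quadratic residue iff 94^51 ≡ 1 (mod 103), and a non-residue iff it is ≡ −1.
Repeated squaring mod 103: 94^2 = 8836 ≡ 81; 94^4 ≡ 81² = 6561 ≡ 72; 94^8 ≡ 72² = 5184 ≡ 34; 94^16 ≡ 34² = 1156 ≡ 23; 94^32 ≡ 23² = 529 ≡ 14.
Since 51 = 32 + 16 + 2 + 1, 94^51 ≡ 14 · 23 · 81 · 94; multiplying out mod 103: 14·23 = 322 ≡ 13, then 13·81 = 1053 ≡ 23, then 23·94 = 2162 ≡ 102. Thus 94^51 ≡ 102 ≡ −1 (mod 103).
By Euler's criterion 94 is a quadratic non-residue mod 103: no x satisfies x² ≡ 94 (mod 103).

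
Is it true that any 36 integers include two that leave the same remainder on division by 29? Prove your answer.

Each integer lies in one of the 29 residue classes modulo 29.
Since 36 > 29, two of the 36 integers must share a residue class by the pigeonhole principle; call them a and b.
That is, a and b leave the same remainder on division by 29, as claimed.

True.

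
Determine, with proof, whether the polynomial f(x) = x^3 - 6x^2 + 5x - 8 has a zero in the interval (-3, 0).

f has no root in that interval.

The endpoint values f(-3) = -104 and f(0) = -8 are both negative. Claim: f(x) < 0 for every x in (-3, 0).
Shift to the endpoint 0: with x = −u (0 < u < 3), one computes f(−u) = -u^3 - 6u^2 - 5u - 8.
All 4 nonzero coefficients of this polynomial in u are negative; hence for u > 0 the value is a sum of negative terms (the constant -8 among them).
So f is strictly negative on (-3, 0); no root exists in the interval.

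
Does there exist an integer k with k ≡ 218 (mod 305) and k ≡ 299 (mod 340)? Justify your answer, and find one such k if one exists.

Reduce both congruences modulo 5, which divides 305 and 340: they say k ≡ 218 (mod 5) and k ≡ 299 (mod 5).
These are incompatible: 218 − 299 = -81 is not divisible by 5.
Therefore no such k exists.

No, no such integer exists.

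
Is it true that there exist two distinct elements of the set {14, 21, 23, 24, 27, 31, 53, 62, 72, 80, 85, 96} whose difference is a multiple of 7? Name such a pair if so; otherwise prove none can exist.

14 mod 7 = 0 and 21 mod 7 = 0, so 21 − 14 = 7 = 1·7.

14 and 21 are such a pair.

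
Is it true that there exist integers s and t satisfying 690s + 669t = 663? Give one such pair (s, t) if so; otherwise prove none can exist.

gcd(690, 669) = 3, and 3 divides 663, so integer solutions exist.
Dividing through by 3 reduces the equation to 230s + 223t = 221.
Run the Euclidean algorithm on 230 and 223: 230 = 1·223 + 7, 223 = 31·7 + 6, 7 = 1·6 + 1, 6 = 6·1 + 0.
Back-substituting, 1 = 7 − 1·6 = 7 − (223 − 31·7) = −223 + 32·7 = −223 + 32·(230 − 1·223) = 32·230 − 33·223; that is, 230·32 + 223·(-33) = 1.
Multiplying through by 221: s = 32·221 = 7072, t = (-33)·221 = -7293 is a solution.
The general solution is s = 7072 + 223k, t = -7293 − 230k; taking k = -31 gives the smaller pair s = 159, t = -163.
Indeed 690·159 + 669·(-163) = 109710 − 109047 = 663.

s = 159, t = -163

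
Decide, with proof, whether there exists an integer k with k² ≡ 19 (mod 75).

Take k = 38. Then 38² = 1444 = 19·75 + 19, so 38² ≡ 19 (mod 75).

k = 38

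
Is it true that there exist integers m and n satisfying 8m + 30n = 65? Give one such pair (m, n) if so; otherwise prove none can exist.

There are no such integers.

gcd(8, 30) = 2, so every integer of the form 8m + 30n is a multiple of 2.
But 65 = 2·32 + 1, so 2 ∤ 65.
Therefore 8m + 30n = 65 has no solution in integers.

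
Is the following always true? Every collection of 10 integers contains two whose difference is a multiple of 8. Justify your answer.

Partition the integers by their residue mod 8; there are 8 classes.
Placing 10 integers into 8 classes, some class receives at least two — say a and b.
Their difference a − b is then a multiple of 8.

True.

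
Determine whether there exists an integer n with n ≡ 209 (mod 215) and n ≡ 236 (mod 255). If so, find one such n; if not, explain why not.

Reduce both congruences modulo 5, which divides 215 and 255: they say n ≡ 209 (mod 5) and n ≡ 236 (mod 5).
However 209 ≡ 4 and 236 ≡ 1 (mod 5), and 4 ≠ 1.
So no integer satisfies both congruences.

No, no such integer exists.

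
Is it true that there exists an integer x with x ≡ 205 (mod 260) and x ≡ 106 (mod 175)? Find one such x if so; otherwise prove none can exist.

gcd(260, 175) = 5. If x ≡ 205 (mod 260) and x ≡ 106 (mod 175), then x ≡ 205 (mod 5) and x ≡ 106 (mod 5).
But 205 mod 5 = 0 while 106 mod 5 = 1, a contradiction.
So no integer satisfies both congruences.

There is no such integer.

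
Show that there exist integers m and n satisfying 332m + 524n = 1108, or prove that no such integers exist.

Since gcd(332, 524) = 4 and 1108 = 4·277, Bézout's identity guarantees a solution.
Dividing through by 4 reduces the equation to 83m + 131n = 277.
Dividing repeatedly: 131 = 1·83 + 48, 83 = 1·48 + 35, 48 = 1·35 + 13, 35 = 2·13 + 9, 13 = 1·9 + 4, 9 = 2·4 + 1, 4 = 4·1 + 0.
Back-substituting, 1 = 9 − 2·4 = 9 − 2·(13 − 1·9) = −2·13 + 3·9 = −2·13 + 3·(35 − 2·13) = 3·35 − 8·13 = 3·35 − 8·(48 − 1·35) = −8·48 + 11·35 = −8·48 + 11·(83 − 1·48) = 11·83 − 19·48 = 11·83 − 19·(131 − 1·83) = −19·131 + 30·83; that is, 83·30 + 131·(-19) = 1.
Times 277: 83·8310 + 131·(-5263) = 277, so (8310, -5263) solves it.
Subtracting 63·131 from m and adding 63·83 to n gives the tidier solution (57, -34).
Indeed 332·57 + 524·(-34) = 18924 − 17816 = 1108.

m = 57, n = -34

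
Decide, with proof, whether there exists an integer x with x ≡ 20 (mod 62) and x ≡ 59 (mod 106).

No such integer exists.

Reduce both congruences modulo 2, which divides 62 and 106: they say x ≡ 20 (mod 2) and x ≡ 59 (mod 2).
But 20 mod 2 = 0 while 59 mod 2 = 1, a contradiction.
Hence the system has no solution.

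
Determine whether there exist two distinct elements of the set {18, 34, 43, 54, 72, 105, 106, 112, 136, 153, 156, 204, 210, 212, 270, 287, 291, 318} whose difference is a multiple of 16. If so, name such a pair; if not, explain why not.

Yes: 18 and 34.

Both 18 and 34 leave remainder 2 on division by 16; their difference 16 = 1·16 is a multiple of 16.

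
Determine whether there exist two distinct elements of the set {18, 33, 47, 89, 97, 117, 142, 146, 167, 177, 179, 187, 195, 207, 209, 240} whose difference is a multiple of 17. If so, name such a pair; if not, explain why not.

No such pair exists.

Two integers differ by a multiple of 17 exactly when they have the same residue mod 17. The residues are 18↦1, 33↦16, 47↦13, 89↦4, 97↦12, 117↦15, 142↦6, 146↦10, 167↦14, 177↦7, 179↦9, 187↦0, 195↦8, 207↦3, 209↦5, 240↦2.
No residue repeats among the 16 elements, so no pair has difference ≡ 0 (mod 17).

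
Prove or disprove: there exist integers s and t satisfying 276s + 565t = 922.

s = 32, t = -14

Since gcd(276, 565) = 1, every integer is an integer combination of 276 and 565.
Dividing repeatedly: 565 = 2·276 + 13, 276 = 21·13 + 3, 13 = 4·3 + 1, 3 = 3·1 + 0.
Back-substituting, 1 = 13 − 4·3 = 13 − 4·(276 − 21·13) = −4·276 + 85·13 = −4·276 + 85·(565 − 2·276) = 85·565 − 174·276; that is, 276·(-174) + 565·85 = 1.
Scaling by 922 gives the particular solution (s, t) = (-160428, 78370).
Shifting by a multiple of (565, −276) keeps it a solution: s = -160428 + 284·565 = 32, t = 78370 − 284·276 = -14.
Indeed 276·32 + 565·(-14) = 8832 − 7910 = 922.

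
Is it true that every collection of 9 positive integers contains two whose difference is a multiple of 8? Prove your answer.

Yes, this is always true.

Partition the integers by their residue mod 8; there are 8 classes.
Since 9 > 8, two of the 9 integers must share a residue class by the pigeonhole principle; call them a and b.
Then a ≡ b (mod 8), i.e. 8 ∣ (a − b).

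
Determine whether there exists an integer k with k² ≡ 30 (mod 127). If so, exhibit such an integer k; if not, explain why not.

k = 86

k = 86 works: 86² = 7396, and 7396 − 30 = 7366 = 58·127.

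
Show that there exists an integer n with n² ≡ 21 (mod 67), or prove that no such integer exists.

Take n = 17. Then 17² = 289 = 4·67 + 21, so 17² ≡ 21 (mod 67).

n = 17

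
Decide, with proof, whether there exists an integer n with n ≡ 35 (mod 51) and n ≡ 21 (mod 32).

The moduli 51 and 32 are coprime, so by the Chinese Remainder Theorem a unique solution modulo 1632 exists.
Any solution of the first congruence is n = 35 + 51t; substituting into the second, 51t ≡ 21 − 35 ≡ 18 (mod 32).
51 ≡ 19 (mod 32), so this reads 19t ≡ 18 (mod 32). To invert 19 modulo 32: 32 = 1·19 + 13, 19 = 1·13 + 6, 13 = 2·6 + 1, 6 = 6·1 + 0, and unwinding, 1 = 13 − 2·6 = 13 − 2·(19 − 1·13) = −2·19 + 3·13 = −2·19 + 3·(32 − 1·19) = 3·32 − 5·19. Thus 19⁻¹ ≡ -5 ≡ 27 (mod 32).
Therefore t ≡ 27·18 = 486 ≡ 6 (mod 32).
Taking t = 6 gives n = 35 + 51·6 = 341.
Check: 341 mod 51 = 35, 341 mod 32 = 21. ✓

n = 341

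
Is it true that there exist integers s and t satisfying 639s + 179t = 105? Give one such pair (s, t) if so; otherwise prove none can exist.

Since gcd(639, 179) = 1, every integer is an integer combination of 639 and 179.
Run the Euclidean algorithm on 639 and 179: 639 = 3·179 + 102, 179 = 1·102 + 77, 102 = 1·77 + 25, 77 = 3·25 + 2, 25 = 12·2 + 1, 2 = 2·1 + 0.
Unwinding: 1 = 25 − 12·2 = 25 − 12·(77 − 3·25) = −12·77 + 37·25 = −12·77 + 37·(102 − 1·77) = 37·102 − 49·77 = 37·102 − 49·(179 − 1·102) = −49·179 + 86·102 = −49·179 + 86·(639 − 3·179) = 86·639 − 307·179, i.e. 639·86 + 179·(-307) = 1.
Scaling by 105 gives the particular solution (s, t) = (9030, -32235).
Shifting by a multiple of (179, −639) keeps it a solution: s = 9030 − 50·179 = 80, t = -32235 + 50·639 = -285.
Indeed 639·80 + 179·(-285) = 51120 − 51015 = 105.

s = 80, t = -285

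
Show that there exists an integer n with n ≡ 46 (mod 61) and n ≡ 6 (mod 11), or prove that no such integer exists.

n = 534

Since 61 and 11 share no common factor, CRT says the pair of congruences has a solution (unique mod 671).
Write n = 46 + 61t and require 46 + 61t ≡ 6 (mod 11), i.e. 61t ≡ 4 (mod 11).
61 ≡ 6 (mod 11), so this reads 6t ≡ 4 (mod 11). To invert 6 modulo 11: 11 = 1·6 + 5, 6 = 1·5 + 1, 5 = 5·1 + 0, and unwinding, 1 = 6 − 1·5 = 6 − (11 − 1·6) = −11 + 2·6. Thus 6⁻¹ ≡ 2 (mod 11).
Multiplying by 2: t ≡ 2·4 = 8 (mod 11).
Taking t = 8 gives n = 46 + 61·8 = 534.
Indeed 534 ≡ 46 (mod 61) and 534 ≡ 6 (mod 11).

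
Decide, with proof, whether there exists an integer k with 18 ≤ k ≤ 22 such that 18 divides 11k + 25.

Try k = 19: 11·19 + 25 = 234 = 13·18, which is divisible by 18.

k = 19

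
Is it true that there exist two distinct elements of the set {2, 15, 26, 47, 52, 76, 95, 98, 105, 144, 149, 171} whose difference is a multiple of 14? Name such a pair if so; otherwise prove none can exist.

Residues mod 14: 2↦2, 15↦1, 26↦12, 47↦5, 52↦10, 76↦6, 95↦11, 98↦0, 105↦7, 144↦4, 149↦9, 171↦3.
No residue repeats among the 12 elements, so no pair has difference ≡ 0 (mod 14).

No, no such pair exists.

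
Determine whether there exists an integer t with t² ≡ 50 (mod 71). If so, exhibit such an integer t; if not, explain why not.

t = 60

t = 60 works: 60² = 3600, and 3600 − 50 = 3550 = 50·71.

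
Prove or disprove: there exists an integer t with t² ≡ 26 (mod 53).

53 is prime, so by Euler's criterion 26 is a square mod 53 iff 26^((53−1)/2) = 26^26 ≡ 1 (mod 53).
Repeated squaring mod 53: 26^2 = 676 ≡ 40; 26^4 ≡ 40² = 1600 ≡ 10; 26^8 ≡ 10² = 100 ≡ 47; 26^16 ≡ 47² = 2209 ≡ 36.
Since 26 = 16 + 8 + 2, 26^26 ≡ 36 · 47 · 40; multiplying out mod 53: 36·47 = 1692 ≡ 49, then 49·40 = 1960 ≡ 52. Thus 26^26 ≡ 52 ≡ −1 (mod 53).
The value −1 means 26 is a non-residue modulo 53, so t² ≡ 26 (mod 53) is impossible.

No, no such integer exists.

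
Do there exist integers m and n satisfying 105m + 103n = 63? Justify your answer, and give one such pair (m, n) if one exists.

m = 83, n = -84

Since gcd(105, 103) = 1, every integer is an integer combination of 105 and 103.
Run the Euclidean algorithm on 105 and 103: 105 = 1·103 + 2, 103 = 51·2 + 1, 2 = 2·1 + 0.
Back-substituting, 1 = 103 − 51·2 = 103 − 51·(105 − 1·103) = −51·105 + 52·103; that is, 105·(-51) + 103·52 = 1.
Multiplying through by 63: m = (-51)·63 = -3213, n = 52·63 = 3276 is a solution.
The general solution is m = -3213 + 103k, n = 3276 − 105k; taking k = 32 gives the smaller pair m = 83, n = -84.
Check: 105·83 + 103·(-84) = 8715 − 8652 = 63. ✓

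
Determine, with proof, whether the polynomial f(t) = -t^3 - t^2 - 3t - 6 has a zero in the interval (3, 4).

f has no root in that interval.

Evaluate at the endpoints: f(3) = -51, f(4) = -98 — same sign (negative).
The derivative f'(t) = -3t^2 - 2t - 3 is a quadratic with discriminant (-2)² − 4·(-3)·(-3) = -32 < 0; it never vanishes, so it is always negative (sign of the leading coefficient).
So f is strictly decreasing; between 3 and 4 its values lie between f(3) = -51 and f(4) = -98, all negative. Therefore f has no root in (3, 4).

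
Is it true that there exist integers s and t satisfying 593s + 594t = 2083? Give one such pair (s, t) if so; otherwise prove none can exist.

593 and 594 are coprime, so 593s + 594t ranges over all of ℤ.
Dividing repeatedly: 594 = 1·593 + 1, 593 = 593·1 + 0.
Unwinding: 1 = 594 − 1·593, i.e. 593·(-1) + 594·1 = 1.
Scaling by 2083 gives the particular solution (s, t) = (-2083, 2083).
The general solution is s = -2083 + 594k, t = 2083 − 593k; taking k = 4 gives the smaller pair s = 293, t = -289.
Indeed 593·293 + 594·(-289) = 173749 − 171666 = 2083.

s = 293, t = -289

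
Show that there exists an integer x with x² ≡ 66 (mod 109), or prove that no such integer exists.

Take x = 75. Then 75² = 5625 = 51·109 + 66, so 75² ≡ 66 (mod 109).

x = 75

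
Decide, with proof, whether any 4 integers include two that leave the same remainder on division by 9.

Try 4 consecutive integers, 12, 13, 14, 15. Their remainders mod 9 are 3, 4, 5, 6 — pairwise different, as any 4 ≤ 9 consecutive integers have distinct residues.
So no two of them leave the same remainder on division by 9; the claim fails for this set.

No, the set {12, 13, 14, 15} is a counterexample.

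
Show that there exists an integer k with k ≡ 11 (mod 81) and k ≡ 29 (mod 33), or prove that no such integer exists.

Here gcd(81, 33) = 3, and both 11 and 29 leave remainder 2 mod 3, so the system is consistent.
Put k = 11 + 81t, so we need 81t ≡ 18 (mod 33), equivalently (divide by 3) 27t ≡ 6 (mod 11).
27 ≡ 5 (mod 11), so this reads 5t ≡ 6 (mod 11). To invert 5 modulo 11: 11 = 2·5 + 1, 5 = 5·1 + 0, and unwinding, 1 = 11 − 2·5. Thus 5⁻¹ ≡ -2 ≡ 9 (mod 11).
Multiplying by 9: t ≡ 9·6 = 54 ≡ 10 (mod 11).
Then k = 11 + 81·10 = 821.
Indeed 821 ≡ 11 (mod 81) and 821 ≡ 29 (mod 33).

k = 821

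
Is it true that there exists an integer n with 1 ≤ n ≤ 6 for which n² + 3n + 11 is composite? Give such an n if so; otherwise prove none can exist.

n = 2

At n = 2: 2² + 3·2 + 11 = 21 = 3·7, which is composite.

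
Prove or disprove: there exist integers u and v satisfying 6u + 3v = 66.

u = 0, v = 22

Every value of 6u + 3v is a multiple of gcd(6, 3) = 3; since 3 ∣ 66, solutions exist.
Dividing through by 3 reduces the equation to 2u + 1v = 22.
With a unit coefficient on v, (u, v) = (0, 22) is an immediate solution.
Indeed 6·0 + 3·22 = 0 + 66 = 66.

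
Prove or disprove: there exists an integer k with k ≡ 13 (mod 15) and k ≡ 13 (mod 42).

gcd(15, 42) = 3. A simultaneous solution exists iff 13 ≡ 13 (mod 3); here 13 mod 3 = 1 = 13 mod 3, so it does.
In fact k = 13 itself already satisfies 13 mod 42 = 13.
Indeed 13 ≡ 13 (mod 15) and 13 ≡ 13 (mod 42).

k = 13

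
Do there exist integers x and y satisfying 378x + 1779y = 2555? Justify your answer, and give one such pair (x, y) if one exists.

Both 378 and 1779 are divisible by gcd(378, 1779) = 3, hence so is any combination 378x + 1779y.
But 2555 = 3·851 + 2, so 3 ∤ 2555.
So the equation is unsolvable over ℤ.

There are no such integers.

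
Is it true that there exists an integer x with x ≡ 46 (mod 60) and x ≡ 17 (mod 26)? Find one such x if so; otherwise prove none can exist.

Reduce both congruences modulo 2, which divides 60 and 26: they say x ≡ 46 (mod 2) and x ≡ 17 (mod 2).
These are incompatible: 46 − 17 = 29 is not divisible by 2.
Therefore no such x exists.

No, no such integer exists.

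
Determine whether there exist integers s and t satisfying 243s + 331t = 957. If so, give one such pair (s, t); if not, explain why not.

s = 196, t = -141

Since gcd(243, 331) = 1, every integer is an integer combination of 243 and 331.
Dividing repeatedly: 331 = 1·243 + 88, 243 = 2·88 + 67, 88 = 1·67 + 21, 67 = 3·21 + 4, 21 = 5·4 + 1, 4 = 4·1 + 0.
Back-substituting, 1 = 21 − 5·4 = 21 − 5·(67 − 3·21) = −5·67 + 16·21 = −5·67 + 16·(88 − 1·67) = 16·88 − 21·67 = 16·88 − 21·(243 − 2·88) = −21·243 + 58·88 = −21·243 + 58·(331 − 1·243) = 58·331 − 79·243; that is, 243·(-79) + 331·58 = 1.
Multiplying through by 957: s = (-79)·957 = -75603, t = 58·957 = 55506 is a solution.
Adding 229·331 to s and subtracting 229·243 from t gives the tidier solution (196, -141).
Check: 243·196 + 331·(-141) = 47628 − 46671 = 957. ✓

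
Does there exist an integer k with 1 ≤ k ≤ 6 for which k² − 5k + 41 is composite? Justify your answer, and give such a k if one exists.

At k = 3: 3² − 5·3 + 41 = 35 = 5·7, which is composite.

k = 3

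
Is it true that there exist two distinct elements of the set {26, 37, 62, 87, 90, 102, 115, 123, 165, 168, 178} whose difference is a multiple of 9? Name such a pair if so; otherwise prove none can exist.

The pair (26, 62) works.

Reduce each element mod 9: 26↦8, 37↦1, 62↦8, 87↦6, 90↦0, 102↦3, 115↦7, 123↦6, 165↦3, 168↦6, 178↦7. The residue 8 repeats (at 26 and 62), and 62 − 26 = 36 = 4·9.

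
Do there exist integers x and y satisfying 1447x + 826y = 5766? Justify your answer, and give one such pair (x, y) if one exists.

1447 and 826 are coprime, so 1447x + 826y ranges over all of ℤ.
Euclidean algorithm: 1447 = 1·826 + 621, 826 = 1·621 + 205, 621 = 3·205 + 6, 205 = 34·6 + 1, 6 = 6·1 + 0.
Back-substituting, 1 = 205 − 34·6 = 205 − 34·(621 − 3·205) = −34·621 + 103·205 = −34·621 + 103·(826 − 1·621) = 103·826 − 137·621 = 103·826 − 137·(1447 − 1·826) = −137·1447 + 240·826; that is, 1447·(-137) + 826·240 = 1.
Scaling by 5766 gives the particular solution (x, y) = (-789942, 1383840).
Shifting by a multiple of (826, −1447) keeps it a solution: x = -789942 + 957·826 = 540, y = 1383840 − 957·1447 = -939.
Indeed 1447·540 + 826·(-939) = 781380 − 775614 = 5766.

x = 540, y = -939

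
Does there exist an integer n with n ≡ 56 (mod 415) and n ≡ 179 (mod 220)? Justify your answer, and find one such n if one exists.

gcd(415, 220) = 5. If n ≡ 56 (mod 415) and n ≡ 179 (mod 220), then n ≡ 56 (mod 5) and n ≡ 179 (mod 5).
However 56 ≡ 1 and 179 ≡ 4 (mod 5), and 1 ≠ 4.
Therefore no such n exists.

No such integer exists.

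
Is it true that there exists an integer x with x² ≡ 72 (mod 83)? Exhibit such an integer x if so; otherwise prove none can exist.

No, no such integer exists.

83 is prime, so by Euler's criterion 72 is a square mod 83 iff 72^((83−1)/2) = 72^41 ≡ 1 (mod 83).
Repeated squaring mod 83: 72^2 = 5184 ≡ 38; 72^4 ≡ 38² = 1444 ≡ 33; 72^8 ≡ 33² = 1089 ≡ 10; 72^16 ≡ 10² = 100 ≡ 17; 72^32 ≡ 17² = 289 ≡ 40.
Since 41 = 32 + 8 + 1, 72^41 ≡ 40 · 10 · 72; multiplying out mod 83: 40·10 = 400 ≡ 68, then 68·72 = 4896 ≡ 82. Thus 72^41 ≡ 82 ≡ −1 (mod 83).
By Euler's criterion 72 is a quadratic non-residue mod 83: no x satisfies x² ≡ 72 (mod 83).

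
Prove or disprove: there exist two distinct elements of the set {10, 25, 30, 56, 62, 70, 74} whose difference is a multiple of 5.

Yes: 10 and 25.

10 mod 5 = 0 and 25 mod 5 = 0, so 25 − 10 = 15 = 3·5.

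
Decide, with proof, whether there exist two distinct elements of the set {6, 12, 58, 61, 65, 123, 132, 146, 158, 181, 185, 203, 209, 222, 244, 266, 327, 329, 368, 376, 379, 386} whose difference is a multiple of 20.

The pair (6, 146) works.

Both 6 and 146 leave remainder 6 on division by 20; their difference 140 = 7·20 is a multiple of 20.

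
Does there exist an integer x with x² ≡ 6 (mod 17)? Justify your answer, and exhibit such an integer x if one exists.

No such integer exists.

Computing x² mod 17 for x = 0, 1, …, 8 (enough, by the symmetry x ↦ 17 − x) gives 0, 1, 4, 9, 16, 8, 2, 15, 13.
So the quadratic residues mod 17 are {0, 1, 2, 4, 8, 9, 13, 15, 16}, and 6 is not among them.
Therefore x² ≡ 6 (mod 17) has no solution.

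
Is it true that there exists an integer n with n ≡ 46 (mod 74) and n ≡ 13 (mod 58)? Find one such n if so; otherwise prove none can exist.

Both moduli are multiples of 2 = gcd(74, 58), so any solution would satisfy n ≡ 46 and n ≡ 13 modulo 2 simultaneously.
But 46 mod 2 = 0 while 13 mod 2 = 1, a contradiction.
So no integer satisfies both congruences.

No such integer exists.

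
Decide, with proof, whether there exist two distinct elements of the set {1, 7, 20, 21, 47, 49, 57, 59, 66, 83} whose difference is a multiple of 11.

No such pair exists.

Reduce each element modulo 11: 1↦1, 7↦7, 20↦9, 21↦10, 47↦3, 49↦5, 57↦2, 59↦4, 66↦0, 83↦6.
These 10 residues are pairwise different, hence no difference of two elements is divisible by 11.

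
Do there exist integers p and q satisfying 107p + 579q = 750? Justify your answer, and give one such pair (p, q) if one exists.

107 and 579 are coprime, so 107p + 579q ranges over all of ℤ.
Run the Euclidean algorithm on 579 and 107: 579 = 5·107 + 44, 107 = 2·44 + 19, 44 = 2·19 + 6, 19 = 3·6 + 1, 6 = 6·1 + 0.
Working back up the chain: 1 = 19 − 3·6 = 19 − 3·(44 − 2·19) = −3·44 + 7·19 = −3·44 + 7·(107 − 2·44) = 7·107 − 17·44 = 7·107 − 17·(579 − 5·107) = −17·579 + 92·107. So 107·92 + 579·(-17) = 1.
Times 750: 107·69000 + 579·(-12750) = 750, so (69000, -12750) solves it.
The general solution is p = 69000 + 579k, q = -12750 − 107k; taking k = -119 gives the smaller pair p = 99, q = -17.
Check: 107·99 + 579·(-17) = 10593 − 9843 = 750. ✓

p = 99, q = -17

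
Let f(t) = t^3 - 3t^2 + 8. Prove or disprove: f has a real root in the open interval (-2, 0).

f(-2) = -12 and f(0) = 8, which have opposite signs.
As a polynomial, f is continuous on every closed interval.
By the Intermediate Value Theorem, f takes the value 0 somewhere in the open interval.

Such a root exists.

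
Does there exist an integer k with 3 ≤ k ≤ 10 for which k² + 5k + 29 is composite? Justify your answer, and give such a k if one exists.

k = 8

At k = 8: 8² + 5·8 + 29 = 133 = 7·19, which is composite.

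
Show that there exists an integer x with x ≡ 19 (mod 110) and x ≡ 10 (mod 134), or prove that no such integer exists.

gcd(110, 134) = 2. If x ≡ 19 (mod 110) and x ≡ 10 (mod 134), then x ≡ 19 (mod 2) and x ≡ 10 (mod 2).
But 19 mod 2 = 1 while 10 mod 2 = 0, a contradiction.
Therefore no such x exists.

No, no such integer exists.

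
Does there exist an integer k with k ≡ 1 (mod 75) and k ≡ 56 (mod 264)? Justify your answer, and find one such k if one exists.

Reduce both congruences modulo 3, which divides 75 and 264: they say k ≡ 1 (mod 3) and k ≡ 56 (mod 3).
These are incompatible: 1 − 56 = -55 is not divisible by 3.
Therefore no such k exists.

There is no such integer.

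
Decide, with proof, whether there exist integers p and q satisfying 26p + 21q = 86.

26 and 21 are coprime, so 26p + 21q ranges over all of ℤ.
Dividing repeatedly: 26 = 1·21 + 5, 21 = 4·5 + 1, 5 = 5·1 + 0.
Working back up the chain: 1 = 21 − 4·5 = 21 − 4·(26 − 1·21) = −4·26 + 5·21. So 26·(-4) + 21·5 = 1.
Times 86: 26·(-344) + 21·430 = 86, so (-344, 430) solves it.
Shifting by a multiple of (21, −26) keeps it a solution: p = -344 + 17·21 = 13, q = 430 − 17·26 = -12.
Check: 26·13 + 21·(-12) = 338 − 252 = 86. ✓

p = 13, q = -12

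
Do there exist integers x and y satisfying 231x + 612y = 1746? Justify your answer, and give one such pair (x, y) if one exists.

Every value of 231x + 612y is a multiple of gcd(231, 612) = 3; since 3 ∣ 1746, solutions exist.
Dividing through by 3 reduces the equation to 77x + 204y = 582.
Euclidean algorithm: 204 = 2·77 + 50, 77 = 1·50 + 27, 50 = 1·27 + 23, 27 = 1·23 + 4, 23 = 5·4 + 3, 4 = 1·3 + 1, 3 = 3·1 + 0.
Working back up the chain: 1 = 4 − 1·3 = 4 − (23 − 5·4) = −23 + 6·4 = −23 + 6·(27 − 1·23) = 6·27 − 7·23 = 6·27 − 7·(50 − 1·27) = −7·50 + 13·27 = −7·50 + 13·(77 − 1·50) = 13·77 − 20·50 = 13·77 − 20·(204 − 2·77) = −20·204 + 53·77. So 77·53 + 204·(-20) = 1.
Times 582: 77·30846 + 204·(-11640) = 582, so (30846, -11640) solves it.
Subtracting 151·204 from x and adding 151·77 to y gives the tidier solution (42, -13).
Check: 231·42 + 612·(-13) = 9702 − 7956 = 1746. ✓

x = 42, y = -13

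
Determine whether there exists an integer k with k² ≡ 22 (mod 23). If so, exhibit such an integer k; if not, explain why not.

23 is prime, so by Euler's criterion 22 is a square mod 23 iff 22^((23−1)/2) = 22^11 ≡ 1 (mod 23).
Repeated squaring mod 23: 22^2 = 484 ≡ 1; 22^4 ≡ 1² = 1 ≡ 1; 22^8 ≡ 1² = 1 ≡ 1.
Since 11 = 8 + 2 + 1, 22^11 ≡ 1 · 1 · 22; multiplying out mod 23: 1·1 = 1 ≡ 1, then 1·22 = 22 ≡ 22. Thus 22^11 ≡ 22 ≡ −1 (mod 23).
The value −1 means 22 is a non-residue modulo 23, so k² ≡ 22 (mod 23) is impossible.

No, no such integer exists.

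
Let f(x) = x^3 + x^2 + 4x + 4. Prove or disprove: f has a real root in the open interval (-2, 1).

f(-2) = -8 and f(1) = 10, which have opposite signs.
Since f is a polynomial it is continuous on [-2, 1].
By the Intermediate Value Theorem, f takes the value 0 somewhere in the open interval.

Such a root exists.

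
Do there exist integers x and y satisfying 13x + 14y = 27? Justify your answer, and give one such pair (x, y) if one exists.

13 and 14 are coprime, so 13x + 14y ranges over all of ℤ.
Euclidean algorithm: 14 = 1·13 + 1, 13 = 13·1 + 0.
Unwinding: 1 = 14 − 1·13, i.e. 13·(-1) + 14·1 = 1.
Times 27: 13·(-27) + 14·27 = 27, so (-27, 27) solves it.
Adding 2·14 to x and subtracting 2·13 from y gives the tidier solution (1, 1).
Indeed 13·1 + 14·1 = 13 + 14 = 27.

x = 1, y = 1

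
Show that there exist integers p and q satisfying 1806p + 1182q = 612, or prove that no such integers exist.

gcd(1806, 1182) = 6, and 6 divides 612, so integer solutions exist.
Dividing through by 6 reduces the equation to 301p + 197q = 102.
Run the Euclidean algorithm on 301 and 197: 301 = 1·197 + 104, 197 = 1·104 + 93, 104 = 1·93 + 11, 93 = 8·11 + 5, 11 = 2·5 + 1, 5 = 5·1 + 0.
Working back up the chain: 1 = 11 − 2·5 = 11 − 2·(93 − 8·11) = −2·93 + 17·11 = −2·93 + 17·(104 − 1·93) = 17·104 − 19·93 = 17·104 − 19·(197 − 1·104) = −19·197 + 36·104 = −19·197 + 36·(301 − 1·197) = 36·301 − 55·197. So 301·36 + 197·(-55) = 1.
Times 102: 301·3672 + 197·(-5610) = 102, so (3672, -5610) solves it.
Shifting by a multiple of (197, −301) keeps it a solution: p = 3672 − 18·197 = 126, q = -5610 + 18·301 = -192.
Check: 1806·126 + 1182·(-192) = 227556 − 226944 = 612. ✓

p = 126, q = -192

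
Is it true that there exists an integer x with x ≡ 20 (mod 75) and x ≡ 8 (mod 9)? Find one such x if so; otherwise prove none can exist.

x = 170

gcd(75, 9) = 3. A simultaneous solution exists iff 20 ≡ 8 (mod 3); here 20 mod 3 = 2 = 8 mod 3, so it does.
List candidates x ≡ 20 (mod 75): 20, 95, 170. Modulo 9 these are 2, 5, 8; 170 gives 8 as required.
Check: 170 mod 75 = 20, 170 mod 9 = 8. ✓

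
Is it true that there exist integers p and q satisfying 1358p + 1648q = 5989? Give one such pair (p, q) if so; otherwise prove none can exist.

Any value of 1358p + 1648q is a multiple of gcd(1358, 1648) = 2.
But 5989 is not a multiple of 2 (it leaves remainder 1).
Hence no integers p, q satisfy the equation.

No such integers exist.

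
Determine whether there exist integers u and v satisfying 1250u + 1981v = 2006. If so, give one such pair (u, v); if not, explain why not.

1250 and 1981 are coprime, so 1250u + 1981v ranges over all of ℤ.
Dividing repeatedly: 1981 = 1·1250 + 731, 1250 = 1·731 + 519, 731 = 1·519 + 212, 519 = 2·212 + 95, 212 = 2·95 + 22, 95 = 4·22 + 7, 22 = 3·7 + 1, 7 = 7·1 + 0.
Back-substituting, 1 = 22 − 3·7 = 22 − 3·(95 − 4·22) = −3·95 + 13·22 = −3·95 + 13·(212 − 2·95) = 13·212 − 29·95 = 13·212 − 29·(519 − 2·212) = −29·519 + 71·212 = −29·519 + 71·(731 − 1·519) = 71·731 − 100·519 = 71·731 − 100·(1250 − 1·731) = −100·1250 + 171·731 = −100·1250 + 171·(1981 − 1·1250) = 171·1981 − 271·1250; that is, 1250·(-271) + 1981·171 = 1.
Times 2006: 1250·(-543626) + 1981·343026 = 2006, so (-543626, 343026) solves it.
Adding 275·1981 to u and subtracting 275·1250 from v gives the tidier solution (1149, -724).
Indeed 1250·1149 + 1981·(-724) = 1436250 − 1434244 = 2006.

u = 1149, v = -724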